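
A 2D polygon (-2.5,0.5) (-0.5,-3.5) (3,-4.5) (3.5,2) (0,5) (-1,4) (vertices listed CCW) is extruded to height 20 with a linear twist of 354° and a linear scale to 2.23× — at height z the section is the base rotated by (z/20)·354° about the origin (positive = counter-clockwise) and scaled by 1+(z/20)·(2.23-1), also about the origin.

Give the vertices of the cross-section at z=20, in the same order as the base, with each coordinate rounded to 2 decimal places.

t = z/height = 20/20 = 1
s = 1 + (scale-1)·z/height = 1 + (2.23-1)·20/20 = 2.230000
θ = twist·z/height = 354°·20/20 = 354.0000° = 6.178466 rad
cos θ = 0.994522, sin θ = -0.104528 (intermediates below are computed at full precision and shown rounded to 5 d.p.)
v1: (-2.5,0.5) → rotate → (-2.43404,0.75858) → ×s → (-5.42791,1.69164) → (-5.43,1.69)
v2: (-0.5,-3.5) → rotate → (-0.86311,-3.42856) → ×s → (-1.92474,-7.64569) → (-1.92,-7.65)
v3: (3,-4.5) → rotate → (2.51319,-4.78893) → ×s → (5.60441,-10.67932) → (5.60,-10.68)
v4: (3.5,2) → rotate → (3.68988,1.62319) → ×s → (8.22844,3.61972) → (8.23,3.62)
v5: (0,5) → rotate → (0.52264,4.97261) → ×s → (1.16549,11.08892) → (1.17,11.09)
v6: (-1,4) → rotate → (-0.57641,4.08262) → ×s → (-1.28539,9.10423) → (-1.29,9.10)

Cross-section at z=20: (-5.43,1.69) (-1.92,-7.65) (5.60,-10.68) (8.23,3.62) (1.17,11.09) (-1.29,9.10)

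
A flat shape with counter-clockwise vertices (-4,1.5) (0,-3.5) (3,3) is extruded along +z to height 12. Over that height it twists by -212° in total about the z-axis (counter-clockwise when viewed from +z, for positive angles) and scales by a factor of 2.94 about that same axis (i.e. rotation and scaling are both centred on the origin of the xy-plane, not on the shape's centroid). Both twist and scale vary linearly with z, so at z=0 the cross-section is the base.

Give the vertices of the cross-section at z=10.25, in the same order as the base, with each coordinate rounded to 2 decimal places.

t = z/height = 10.25/12 = 0.854167
s = 1 + (scale-1)·z/height = 1 + (2.94-1)·10.25/12 = 2.657083
θ = twist·z/height = -212°·10.25/12 = -181.0833° = -3.160500 rad
cos θ = -0.999821, sin θ = 0.018907 (intermediates below are computed at full precision and shown rounded to 5 d.p.)
v1: (-4,1.5) → rotate → (3.97093,-1.57536) → ×s → (10.55108,-4.18586) → (10.55,-4.19)
v2: (0,-3.5) → rotate → (0.06617,3.49937) → ×s → (0.17583,9.29813) → (0.18,9.30)
v3: (3,3) → rotate → (-3.05618,-2.94274) → ×s → (-8.12053,-7.81912) → (-8.12,-7.82)

Cross-section at z=10.25: (10.55,-4.19) (0.18,9.30) (-8.12,-7.82)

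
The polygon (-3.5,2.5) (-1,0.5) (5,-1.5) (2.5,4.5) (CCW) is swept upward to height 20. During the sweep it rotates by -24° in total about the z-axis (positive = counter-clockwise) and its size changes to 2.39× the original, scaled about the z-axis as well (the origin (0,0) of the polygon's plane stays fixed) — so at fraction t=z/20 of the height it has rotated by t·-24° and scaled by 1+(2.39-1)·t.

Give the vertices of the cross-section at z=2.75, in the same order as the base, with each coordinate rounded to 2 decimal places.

Cross-section at z=2.75: (-3.99,3.21) (-1.15,0.66) (5.84,-2.13) (3.28,5.18)

t = z/height = 2.75/20 = 0.1375
s = 1 + (scale-1)·z/height = 1 + (2.39-1)·2.75/20 = 1.191125
θ = twist·z/height = -24°·2.75/20 = -3.3000° = -0.057596 rad
cos θ = 0.998342, sin θ = -0.057564 (intermediates below are computed at full precision and shown rounded to 5 d.p.)
v1: (-3.5,2.5) → rotate → (-3.35029,2.69733) → ×s → (-3.99061,3.21286) → (-3.99,3.21)
v2: (-1,0.5) → rotate → (-0.96956,0.55673) → ×s → (-1.15487,0.66314) → (-1.15,0.66)
v3: (5,-1.5) → rotate → (4.90536,-1.78533) → ×s → (5.84290,-2.12655) → (5.84,-2.13)
v4: (2.5,4.5) → rotate → (2.75489,4.34863) → ×s → (3.28142,5.17976) → (3.28,5.18)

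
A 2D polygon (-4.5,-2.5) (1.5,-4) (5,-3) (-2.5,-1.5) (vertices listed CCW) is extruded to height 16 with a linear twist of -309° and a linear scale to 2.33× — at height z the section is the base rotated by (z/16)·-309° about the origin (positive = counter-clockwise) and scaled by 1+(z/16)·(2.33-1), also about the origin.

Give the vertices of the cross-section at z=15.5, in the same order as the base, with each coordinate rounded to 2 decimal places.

t = z/height = 15.5/16 = 0.96875
s = 1 + (scale-1)·z/height = 1 + (2.33-1)·15.5/16 = 2.288438
θ = twist·z/height = -309°·15.5/16 = -299.3438° = -5.224534 rad
cos θ = 0.490048, sin θ = 0.871695 (intermediates below are computed at full precision and shown rounded to 5 d.p.)
v1: (-4.5,-2.5) → rotate → (-0.02598,-5.14775) → ×s → (-0.05945,-11.78030) → (-0.06,-11.78)
v2: (1.5,-4) → rotate → (4.22185,-0.65265) → ×s → (9.66145,-1.49355) → (9.66,-1.49)
v3: (5,-3) → rotate → (5.06533,2.88833) → ×s → (11.59168,6.60977) → (11.59,6.61)
v4: (-2.5,-1.5) → rotate → (0.08242,-2.91431) → ×s → (0.18862,-6.66922) → (0.19,-6.67)

Cross-section at z=15.5: (-0.06,-11.78) (9.66,-1.49) (11.59,6.61) (0.19,-6.67)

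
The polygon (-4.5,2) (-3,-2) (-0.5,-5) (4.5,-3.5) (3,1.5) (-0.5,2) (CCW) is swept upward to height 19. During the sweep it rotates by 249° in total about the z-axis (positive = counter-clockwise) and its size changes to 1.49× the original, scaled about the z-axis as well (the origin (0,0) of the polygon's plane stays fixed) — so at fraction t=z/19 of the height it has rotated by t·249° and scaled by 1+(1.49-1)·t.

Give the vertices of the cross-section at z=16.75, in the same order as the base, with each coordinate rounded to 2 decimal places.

Cross-section at z=16.75: (6.79,1.89) (1.49,4.94) (-4.00,5.98) (-8.16,-0.23) (-1.95,-4.39) (2.37,-1.75)

t = z/height = 16.75/19 = 0.881579
s = 1 + (scale-1)·z/height = 1 + (1.49-1)·16.75/19 = 1.431974
θ = twist·z/height = 249°·16.75/19 = 219.5132° = 3.831227 rad
cos θ = -0.771478, sin θ = -0.636255 (intermediates below are computed at full precision and shown rounded to 5 d.p.)
v1: (-4.5,2) → rotate → (4.74416,1.32019) → ×s → (6.79352,1.89048) → (6.79,1.89)
v2: (-3,-2) → rotate → (1.04192,3.45172) → ×s → (1.49201,4.94278) → (1.49,4.94)
v3: (-0.5,-5) → rotate → (-2.79554,4.17552) → ×s → (-4.00314,5.97923) → (-4.00,5.98)
v4: (4.5,-3.5) → rotate → (-5.69855,-0.16297) → ×s → (-8.16017,-0.23338) → (-8.16,-0.23)
v5: (3,1.5) → rotate → (-1.36005,-3.06598) → ×s → (-1.94756,-4.39041) → (-1.95,-4.39)
v6: (-0.5,2) → rotate → (1.65825,-1.22483) → ×s → (2.37457,-1.75392) → (2.37,-1.75)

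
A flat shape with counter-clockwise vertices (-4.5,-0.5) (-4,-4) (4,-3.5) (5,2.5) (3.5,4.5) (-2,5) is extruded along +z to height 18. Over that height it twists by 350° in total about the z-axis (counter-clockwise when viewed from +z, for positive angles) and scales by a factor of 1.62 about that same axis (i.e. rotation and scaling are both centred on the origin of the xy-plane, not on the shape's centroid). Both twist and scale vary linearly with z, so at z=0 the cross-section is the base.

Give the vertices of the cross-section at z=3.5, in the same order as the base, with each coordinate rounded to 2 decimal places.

Cross-section at z=3.5: (-1.36,-4.89) (2.48,-5.83) (5.31,2.69) (-0.50,6.24) (-3.21,5.52) (-6.03,0.02)

t = z/height = 3.5/18 = 0.194444
s = 1 + (scale-1)·z/height = 1 + (1.62-1)·3.5/18 = 1.120556
θ = twist·z/height = 350°·3.5/18 = 68.0556° = 1.187794 rad
cos θ = 0.373707, sin θ = 0.927547 (intermediates below are computed at full precision and shown rounded to 5 d.p.)
v1: (-4.5,-0.5) → rotate → (-1.21791,-4.36081) → ×s → (-1.36474,-4.88653) → (-1.36,-4.89)
v2: (-4,-4) → rotate → (2.21536,-5.20502) → ×s → (2.48243,-5.83251) → (2.48,-5.83)
v3: (4,-3.5) → rotate → (4.74124,2.40221) → ×s → (5.31283,2.69181) → (5.31,2.69)
v4: (5,2.5) → rotate → (-0.45033,5.57200) → ×s → (-0.50462,6.24374) → (-0.50,6.24)
v5: (3.5,4.5) → rotate → (-2.86598,4.92810) → ×s → (-3.21149,5.52221) → (-3.21,5.52)
v6: (-2,5) → rotate → (-5.38515,0.01344) → ×s → (-6.03436,0.01506) → (-6.03,0.02)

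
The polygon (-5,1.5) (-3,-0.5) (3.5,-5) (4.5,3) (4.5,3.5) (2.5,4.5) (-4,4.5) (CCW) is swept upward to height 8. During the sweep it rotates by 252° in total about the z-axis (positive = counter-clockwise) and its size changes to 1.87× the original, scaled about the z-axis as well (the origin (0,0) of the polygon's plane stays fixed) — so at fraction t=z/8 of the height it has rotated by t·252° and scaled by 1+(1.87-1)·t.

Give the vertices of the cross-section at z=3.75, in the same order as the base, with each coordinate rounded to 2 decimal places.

t = z/height = 3.75/8 = 0.46875
s = 1 + (scale-1)·z/height = 1 + (1.87-1)·3.75/8 = 1.407813
θ = twist·z/height = 252°·3.75/8 = 118.1250° = 2.061670 rad
cos θ = -0.471397, sin θ = 0.881921 (intermediates below are computed at full precision and shown rounded to 5 d.p.)
v1: (-5,1.5) → rotate → (1.03410,-5.11670) → ×s → (1.45582,-7.20336) → (1.46,-7.20)
v2: (-3,-0.5) → rotate → (1.85515,-2.41007) → ×s → (2.61170,-3.39292) → (2.61,-3.39)
v3: (3.5,-5) → rotate → (2.75972,5.44371) → ×s → (3.88517,7.66372) → (3.89,7.66)
v4: (4.5,3) → rotate → (-4.76705,2.55446) → ×s → (-6.71111,3.59619) → (-6.71,3.60)
v5: (4.5,3.5) → rotate → (-5.20801,2.31876) → ×s → (-7.33190,3.26438) → (-7.33,3.26)
v6: (2.5,4.5) → rotate → (-5.14714,0.08352) → ×s → (-7.24620,0.11758) → (-7.25,0.12)
v7: (-4,4.5) → rotate → (-2.08306,-5.64897) → ×s → (-2.93256,-7.95269) → (-2.93,-7.95)

Cross-section at z=3.75: (1.46,-7.20) (2.61,-3.39) (3.89,7.66) (-6.71,3.60) (-7.33,3.26) (-7.25,0.12) (-2.93,-7.95)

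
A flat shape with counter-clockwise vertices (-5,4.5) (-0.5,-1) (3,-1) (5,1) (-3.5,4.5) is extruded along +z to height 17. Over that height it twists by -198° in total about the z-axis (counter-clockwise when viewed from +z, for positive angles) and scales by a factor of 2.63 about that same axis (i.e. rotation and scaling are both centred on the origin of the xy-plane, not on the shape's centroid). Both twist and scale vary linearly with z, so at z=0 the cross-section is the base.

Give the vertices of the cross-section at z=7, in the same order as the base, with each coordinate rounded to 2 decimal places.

t = z/height = 7/17 = 0.411765
s = 1 + (scale-1)·z/height = 1 + (2.63-1)·7/17 = 1.671176
θ = twist·z/height = -198°·7/17 = -81.5294° = -1.422957 rad
cos θ = 0.147302, sin θ = -0.989092 (intermediates below are computed at full precision and shown rounded to 5 d.p.)
v1: (-5,4.5) → rotate → (3.71440,5.60832) → ×s → (6.20742,9.37249) → (6.21,9.37)
v2: (-0.5,-1) → rotate → (-1.06274,0.34724) → ×s → (-1.77603,0.58031) → (-1.78,0.58)
v3: (3,-1) → rotate → (-0.54719,-3.11458) → ×s → (-0.91445,-5.20501) → (-0.91,-5.21)
v4: (5,1) → rotate → (1.72560,-4.79816) → ×s → (2.88378,-8.01857) → (2.88,-8.02)
v5: (-3.5,4.5) → rotate → (3.93536,4.12468) → ×s → (6.57667,6.89307) → (6.58,6.89)

Cross-section at z=7: (6.21,9.37) (-1.78,0.58) (-0.91,-5.21) (2.88,-8.02) (6.58,6.89)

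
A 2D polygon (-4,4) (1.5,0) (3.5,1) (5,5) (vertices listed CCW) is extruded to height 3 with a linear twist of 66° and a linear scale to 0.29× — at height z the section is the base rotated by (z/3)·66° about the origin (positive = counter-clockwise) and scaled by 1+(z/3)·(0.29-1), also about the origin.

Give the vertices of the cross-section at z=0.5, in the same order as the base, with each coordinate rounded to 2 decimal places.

t = z/height = 0.5/3 = 0.166667
s = 1 + (scale-1)·z/height = 1 + (0.29-1)·0.5/3 = 0.881667
θ = twist·z/height = 66°·0.5/3 = 11.0000° = 0.191986 rad
cos θ = 0.981627, sin θ = 0.190809 (intermediates below are computed at full precision and shown rounded to 5 d.p.)
v1: (-4,4) → rotate → (-4.68974,3.16327) → ×s → (-4.13479,2.78895) → (-4.13,2.79)
v2: (1.5,0) → rotate → (1.47244,0.28621) → ×s → (1.29820,0.25234) → (1.30,0.25)
v3: (3.5,1) → rotate → (3.24489,1.64946) → ×s → (2.86091,1.45427) → (2.86,1.45)
v4: (5,5) → rotate → (3.95409,5.86218) → ×s → (3.48619,5.16849) → (3.49,5.17)

Cross-section at z=0.5: (-4.13,2.79) (1.30,0.25) (2.86,1.45) (3.49,5.17)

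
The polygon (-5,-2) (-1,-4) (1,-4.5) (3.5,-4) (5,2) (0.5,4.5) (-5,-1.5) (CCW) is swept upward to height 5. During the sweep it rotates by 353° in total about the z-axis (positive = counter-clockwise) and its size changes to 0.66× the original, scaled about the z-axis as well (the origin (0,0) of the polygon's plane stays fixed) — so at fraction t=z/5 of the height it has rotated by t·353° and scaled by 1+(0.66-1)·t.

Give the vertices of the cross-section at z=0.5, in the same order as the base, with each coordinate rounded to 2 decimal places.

Cross-section at z=0.5: (-2.83,-4.37) (1.44,-3.71) (3.30,-2.99) (4.99,-1.20) (2.83,4.37) (-2.12,3.83) (-3.10,-3.97)

t = z/height = 0.5/5 = 0.1
s = 1 + (scale-1)·z/height = 1 + (0.66-1)·0.5/5 = 0.966000
θ = twist·z/height = 353°·0.5/5 = 35.3000° = 0.616101 rad
cos θ = 0.816138, sin θ = 0.577858 (intermediates below are computed at full precision and shown rounded to 5 d.p.)
v1: (-5,-2) → rotate → (-2.92497,-4.52156) → ×s → (-2.82552,-4.36783) → (-2.83,-4.37)
v2: (-1,-4) → rotate → (1.49529,-3.84241) → ×s → (1.44445,-3.71177) → (1.44,-3.71)
v3: (1,-4.5) → rotate → (3.41650,-3.09476) → ×s → (3.30034,-2.98954) → (3.30,-2.99)
v4: (3.5,-4) → rotate → (5.16791,-1.24205) → ×s → (4.99220,-1.19982) → (4.99,-1.20)
v5: (5,2) → rotate → (2.92497,4.52156) → ×s → (2.82552,4.36783) → (2.83,4.37)
v6: (0.5,4.5) → rotate → (-2.19229,3.96155) → ×s → (-2.11775,3.82686) → (-2.12,3.83)
v7: (-5,-1.5) → rotate → (-3.21390,-4.11349) → ×s → (-3.10463,-3.97364) → (-3.10,-3.97)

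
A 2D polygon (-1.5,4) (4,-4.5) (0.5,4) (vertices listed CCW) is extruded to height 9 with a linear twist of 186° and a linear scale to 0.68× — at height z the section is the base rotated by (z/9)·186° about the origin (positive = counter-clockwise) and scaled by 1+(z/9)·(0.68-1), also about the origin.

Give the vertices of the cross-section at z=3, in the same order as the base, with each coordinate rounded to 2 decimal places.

Cross-section at z=3: (-3.78,0.49) (5.23,1.27) (-2.95,2.07)

t = z/height = 3/9 = 0.333333
s = 1 + (scale-1)·z/height = 1 + (0.68-1)·3/9 = 0.893333
θ = twist·z/height = 186°·3/9 = 62.0000° = 1.082104 rad
cos θ = 0.469472, sin θ = 0.882948 (intermediates below are computed at full precision and shown rounded to 5 d.p.)
v1: (-1.5,4) → rotate → (-4.23600,0.55346) → ×s → (-3.78416,0.49443) → (-3.78,0.49)
v2: (4,-4.5) → rotate → (5.85115,1.41917) → ×s → (5.22703,1.26779) → (5.23,1.27)
v3: (0.5,4) → rotate → (-3.29705,2.31936) → ×s → (-2.94537,2.07196) → (-2.95,2.07)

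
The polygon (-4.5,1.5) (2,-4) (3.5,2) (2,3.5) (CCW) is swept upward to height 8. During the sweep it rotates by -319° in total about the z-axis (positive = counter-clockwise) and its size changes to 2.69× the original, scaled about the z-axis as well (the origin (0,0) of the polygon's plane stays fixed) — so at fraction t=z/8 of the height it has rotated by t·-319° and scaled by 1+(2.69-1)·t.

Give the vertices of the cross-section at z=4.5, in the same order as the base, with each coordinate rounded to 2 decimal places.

t = z/height = 4.5/8 = 0.5625
s = 1 + (scale-1)·z/height = 1 + (2.69-1)·4.5/8 = 1.950625
θ = twist·z/height = -319°·4.5/8 = -179.4375° = -3.131775 rad
cos θ = -0.999952, sin θ = -0.009817 (intermediates below are computed at full precision and shown rounded to 5 d.p.)
v1: (-4.5,1.5) → rotate → (4.51451,-1.45575) → ×s → (8.80611,-2.83962) → (8.81,-2.84)
v2: (2,-4) → rotate → (-2.03917,3.98017) → ×s → (-3.97766,7.76382) → (-3.98,7.76)
v3: (3.5,2) → rotate → (-3.48020,-2.03426) → ×s → (-6.78856,-3.96809) → (-6.79,-3.97)
v4: (2,3.5) → rotate → (-1.96554,-3.51947) → ×s → (-3.83404,-6.86516) → (-3.83,-6.87)

Cross-section at z=4.5: (8.81,-2.84) (-3.98,7.76) (-6.79,-3.97) (-3.83,-6.87)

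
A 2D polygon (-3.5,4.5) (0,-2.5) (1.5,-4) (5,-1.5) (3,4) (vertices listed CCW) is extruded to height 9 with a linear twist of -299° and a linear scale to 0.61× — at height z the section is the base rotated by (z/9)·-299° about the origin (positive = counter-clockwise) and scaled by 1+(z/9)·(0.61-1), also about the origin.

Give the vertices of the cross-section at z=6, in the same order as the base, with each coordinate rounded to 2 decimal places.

Cross-section at z=6: (1.34,-4.00) (0.61,1.75) (-0.07,3.16) (-3.12,2.27) (-3.07,-2.06)

t = z/height = 6/9 = 0.666667
s = 1 + (scale-1)·z/height = 1 + (0.61-1)·6/9 = 0.740000
θ = twist·z/height = -299°·6/9 = -199.3333° = -3.479023 rad
cos θ = -0.943609, sin θ = 0.331063 (intermediates below are computed at full precision and shown rounded to 5 d.p.)
v1: (-3.5,4.5) → rotate → (1.81284,-5.40496) → ×s → (1.34150,-3.99967) → (1.34,-4.00)
v2: (0,-2.5) → rotate → (0.82766,2.35902) → ×s → (0.61247,1.74568) → (0.61,1.75)
v3: (1.5,-4) → rotate → (-0.09116,4.27103) → ×s → (-0.06746,3.16056) → (-0.07,3.16)
v4: (5,-1.5) → rotate → (-4.22145,3.07073) → ×s → (-3.12387,2.27234) → (-3.12,2.27)
v5: (3,4) → rotate → (-4.15508,-2.78124) → ×s → (-3.07476,-2.05812) → (-3.07,-2.06)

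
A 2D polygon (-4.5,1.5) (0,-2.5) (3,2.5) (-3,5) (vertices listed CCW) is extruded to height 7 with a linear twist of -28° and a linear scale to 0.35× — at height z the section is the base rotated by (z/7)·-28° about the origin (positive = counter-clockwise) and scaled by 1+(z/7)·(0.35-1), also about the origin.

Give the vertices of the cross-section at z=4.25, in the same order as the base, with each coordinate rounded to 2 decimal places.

t = z/height = 4.25/7 = 0.607143
s = 1 + (scale-1)·z/height = 1 + (0.35-1)·4.25/7 = 0.605357
θ = twist·z/height = -28°·4.25/7 = -17.0000° = -0.296706 rad
cos θ = 0.956305, sin θ = -0.292372 (intermediates below are computed at full precision and shown rounded to 5 d.p.)
v1: (-4.5,1.5) → rotate → (-3.86481,2.75013) → ×s → (-2.33959,1.66481) → (-2.34,1.66)
v2: (0,-2.5) → rotate → (-0.73093,-2.39076) → ×s → (-0.44247,-1.44726) → (-0.44,-1.45)
v3: (3,2.5) → rotate → (3.59984,1.51365) → ×s → (2.17919,0.91630) → (2.18,0.92)
v4: (-3,5) → rotate → (-1.40706,5.65864) → ×s → (-0.85177,3.42550) → (-0.85,3.43)

Cross-section at z=4.25: (-2.34,1.66) (-0.44,-1.45) (2.18,0.92) (-0.85,3.43)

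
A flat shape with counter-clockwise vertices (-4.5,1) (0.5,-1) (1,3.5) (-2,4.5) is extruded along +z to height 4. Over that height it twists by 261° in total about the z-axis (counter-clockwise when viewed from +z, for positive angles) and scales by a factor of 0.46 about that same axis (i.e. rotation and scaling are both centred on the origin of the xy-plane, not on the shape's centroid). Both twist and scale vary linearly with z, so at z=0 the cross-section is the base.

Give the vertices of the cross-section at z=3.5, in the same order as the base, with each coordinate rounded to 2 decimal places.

t = z/height = 3.5/4 = 0.875
s = 1 + (scale-1)·z/height = 1 + (0.46-1)·3.5/4 = 0.527500
θ = twist·z/height = 261°·3.5/4 = 228.3750° = 3.985896 rad
cos θ = -0.664252, sin θ = -0.747508 (intermediates below are computed at full precision and shown rounded to 5 d.p.)
v1: (-4.5,1) → rotate → (3.73664,2.69954) → ×s → (1.97108,1.42400) → (1.97,1.42)
v2: (0.5,-1) → rotate → (-1.07963,0.29050) → ×s → (-0.56951,0.15324) → (-0.57,0.15)
v3: (1,3.5) → rotate → (1.95203,-3.07239) → ×s → (1.02969,-1.62069) → (1.03,-1.62)
v4: (-2,4.5) → rotate → (4.69229,-1.49412) → ×s → (2.47518,-0.78815) → (2.48,-0.79)

Cross-section at z=3.5: (1.97,1.42) (-0.57,0.15) (1.03,-1.62) (2.48,-0.79)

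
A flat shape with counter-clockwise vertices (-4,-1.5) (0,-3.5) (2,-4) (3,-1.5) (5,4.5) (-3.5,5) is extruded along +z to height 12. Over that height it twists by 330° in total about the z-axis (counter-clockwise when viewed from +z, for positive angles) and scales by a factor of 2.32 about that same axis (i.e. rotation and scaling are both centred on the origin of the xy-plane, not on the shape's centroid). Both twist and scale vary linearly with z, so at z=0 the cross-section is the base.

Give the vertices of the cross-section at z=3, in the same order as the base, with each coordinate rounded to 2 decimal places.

t = z/height = 3/12 = 0.25
s = 1 + (scale-1)·z/height = 1 + (2.32-1)·3/12 = 1.330000
θ = twist·z/height = 330°·3/12 = 82.5000° = 1.439897 rad
cos θ = 0.130526, sin θ = 0.991445 (intermediates below are computed at full precision and shown rounded to 5 d.p.)
v1: (-4,-1.5) → rotate → (0.96506,-4.16157) → ×s → (1.28353,-5.53489) → (1.28,-5.53)
v2: (0,-3.5) → rotate → (3.47006,-0.45684) → ×s → (4.61518,-0.60760) → (4.62,-0.61)
v3: (2,-4) → rotate → (4.22683,1.46078) → ×s → (5.62169,1.94284) → (5.62,1.94)
v4: (3,-1.5) → rotate → (1.87875,2.77855) → ×s → (2.49873,3.69547) → (2.50,3.70)
v5: (5,4.5) → rotate → (-3.80887,5.54459) → ×s → (-5.06580,7.37431) → (-5.07,7.37)
v6: (-3.5,5) → rotate → (-5.41407,-2.81743) → ×s → (-7.20071,-3.74718) → (-7.20,-3.75)

Cross-section at z=3: (1.28,-5.53) (4.62,-0.61) (5.62,1.94) (2.50,3.70) (-5.07,7.37) (-7.20,-3.75)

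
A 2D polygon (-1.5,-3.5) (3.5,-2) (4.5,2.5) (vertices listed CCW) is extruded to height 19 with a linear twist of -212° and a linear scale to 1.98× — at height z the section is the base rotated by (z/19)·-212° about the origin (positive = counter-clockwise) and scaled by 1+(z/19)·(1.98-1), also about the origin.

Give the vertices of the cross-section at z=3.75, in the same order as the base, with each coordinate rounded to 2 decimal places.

Cross-section at z=3.75: (-4.12,-1.92) (1.52,-4.56) (5.99,-1.36)

t = z/height = 3.75/19 = 0.197368
s = 1 + (scale-1)·z/height = 1 + (1.98-1)·3.75/19 = 1.193421
θ = twist·z/height = -212°·3.75/19 = -41.8421° = -0.730283 rad
cos θ = 0.744986, sin θ = -0.667080 (intermediates below are computed at full precision and shown rounded to 5 d.p.)
v1: (-1.5,-3.5) → rotate → (-3.45226,-1.60683) → ×s → (-4.12000,-1.91763) → (-4.12,-1.92)
v2: (3.5,-2) → rotate → (1.27329,-3.82475) → ×s → (1.51957,-4.56454) → (1.52,-4.56)
v3: (4.5,2.5) → rotate → (5.02014,-1.13940) → ×s → (5.99114,-1.35978) → (5.99,-1.36)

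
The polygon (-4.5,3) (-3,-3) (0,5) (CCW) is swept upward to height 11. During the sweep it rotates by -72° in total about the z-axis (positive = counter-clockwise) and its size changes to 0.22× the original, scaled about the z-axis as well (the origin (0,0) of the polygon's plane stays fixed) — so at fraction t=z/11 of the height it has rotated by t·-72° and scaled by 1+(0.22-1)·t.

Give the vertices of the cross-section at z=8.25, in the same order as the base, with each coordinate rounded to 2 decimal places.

Cross-section at z=8.25: (-0.09,2.24) (-1.74,0.28) (1.68,1.22)

t = z/height = 8.25/11 = 0.75
s = 1 + (scale-1)·z/height = 1 + (0.22-1)·8.25/11 = 0.415000
θ = twist·z/height = -72°·8.25/11 = -54.0000° = -0.942478 rad
cos θ = 0.587785, sin θ = -0.809017 (intermediates below are computed at full precision and shown rounded to 5 d.p.)
v1: (-4.5,3) → rotate → (-0.21798,5.40393) → ×s → (-0.09046,2.24263) → (-0.09,2.24)
v2: (-3,-3) → rotate → (-4.19041,0.66370) → ×s → (-1.73902,0.27543) → (-1.74,0.28)
v3: (0,5) → rotate → (4.04508,2.93893) → ×s → (1.67871,1.21965) → (1.68,1.22)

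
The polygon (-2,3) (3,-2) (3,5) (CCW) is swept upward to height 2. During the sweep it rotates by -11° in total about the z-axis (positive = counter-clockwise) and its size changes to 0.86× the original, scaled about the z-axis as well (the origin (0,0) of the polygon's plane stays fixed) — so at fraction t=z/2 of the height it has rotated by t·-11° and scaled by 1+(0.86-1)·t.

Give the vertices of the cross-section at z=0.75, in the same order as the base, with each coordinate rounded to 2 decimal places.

Cross-section at z=0.75: (-1.69,2.97) (2.70,-2.09) (3.18,4.52)

t = z/height = 0.75/2 = 0.375
s = 1 + (scale-1)·z/height = 1 + (0.86-1)·0.75/2 = 0.947500
θ = twist·z/height = -11°·0.75/2 = -4.1250° = -0.071995 rad
cos θ = 0.997409, sin θ = -0.071933 (intermediates below are computed at full precision and shown rounded to 5 d.p.)
v1: (-2,3) → rotate → (-1.77902,3.13609) → ×s → (-1.68562,2.97145) → (-1.69,2.97)
v2: (3,-2) → rotate → (2.84836,-2.21062) → ×s → (2.69882,-2.09456) → (2.70,-2.09)
v3: (3,5) → rotate → (3.35189,4.77125) → ×s → (3.17592,4.52076) → (3.18,4.52)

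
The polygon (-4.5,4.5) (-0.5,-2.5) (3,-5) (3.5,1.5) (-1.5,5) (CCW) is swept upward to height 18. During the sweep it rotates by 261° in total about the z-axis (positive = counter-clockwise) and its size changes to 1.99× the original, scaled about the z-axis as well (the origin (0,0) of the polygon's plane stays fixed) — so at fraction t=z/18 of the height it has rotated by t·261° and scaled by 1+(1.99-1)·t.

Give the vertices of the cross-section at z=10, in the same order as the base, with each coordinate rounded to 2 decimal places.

Cross-section at z=10: (1.71,-9.71) (2.86,2.73) (0.64,9.02) (-5.78,1.21) (-2.54,-7.68)

t = z/height = 10/18 = 0.555556
s = 1 + (scale-1)·z/height = 1 + (1.99-1)·10/18 = 1.550000
θ = twist·z/height = 261°·10/18 = 145.0000° = 2.530727 rad
cos θ = -0.819152, sin θ = 0.573576 (intermediates below are computed at full precision and shown rounded to 5 d.p.)
v1: (-4.5,4.5) → rotate → (1.10509,-6.26728) → ×s → (1.71289,-9.71428) → (1.71,-9.71)
v2: (-0.5,-2.5) → rotate → (1.84352,1.76109) → ×s → (2.85745,2.72969) → (2.86,2.73)
v3: (3,-5) → rotate → (0.41043,5.81649) → ×s → (0.63616,9.01556) → (0.64,9.02)
v4: (3.5,1.5) → rotate → (-3.72740,0.77879) → ×s → (-5.77747,1.20712) → (-5.78,1.21)
v5: (-1.5,5) → rotate → (-1.63915,-4.95612) → ×s → (-2.54069,-7.68199) → (-2.54,-7.68)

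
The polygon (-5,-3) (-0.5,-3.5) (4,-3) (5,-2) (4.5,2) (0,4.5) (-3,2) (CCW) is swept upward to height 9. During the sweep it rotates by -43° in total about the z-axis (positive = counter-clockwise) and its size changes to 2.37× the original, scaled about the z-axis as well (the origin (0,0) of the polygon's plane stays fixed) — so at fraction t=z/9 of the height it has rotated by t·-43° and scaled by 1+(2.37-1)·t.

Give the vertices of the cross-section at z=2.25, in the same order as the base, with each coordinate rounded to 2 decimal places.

Cross-section at z=2.25: (-7.35,-2.70) (-1.54,-4.49) (4.52,-4.96) (6.09,-3.89) (6.44,1.51) (1.13,5.94) (-3.46,3.39)

t = z/height = 2.25/9 = 0.25
s = 1 + (scale-1)·z/height = 1 + (2.37-1)·2.25/9 = 1.342500
θ = twist·z/height = -43°·2.25/9 = -10.7500° = -0.187623 rad
cos θ = 0.982450, sin θ = -0.186524 (intermediates below are computed at full precision and shown rounded to 5 d.p.)
v1: (-5,-3) → rotate → (-5.47182,-2.01473) → ×s → (-7.34592,-2.70478) → (-7.35,-2.70)
v2: (-0.5,-3.5) → rotate → (-1.14406,-3.34531) → ×s → (-1.53590,-4.49108) → (-1.54,-4.49)
v3: (4,-3) → rotate → (3.37023,-3.69345) → ×s → (4.52453,-4.95845) → (4.52,-4.96)
v4: (5,-2) → rotate → (4.53920,-2.89752) → ×s → (6.09388,-3.88992) → (6.09,-3.89)
v5: (4.5,2) → rotate → (4.79407,1.12554) → ×s → (6.43605,1.51104) → (6.44,1.51)
v6: (0,4.5) → rotate → (0.83936,4.42103) → ×s → (1.12684,5.93523) → (1.13,5.94)
v7: (-3,2) → rotate → (-2.57430,2.52447) → ×s → (-3.45600,3.38910) → (-3.46,3.39)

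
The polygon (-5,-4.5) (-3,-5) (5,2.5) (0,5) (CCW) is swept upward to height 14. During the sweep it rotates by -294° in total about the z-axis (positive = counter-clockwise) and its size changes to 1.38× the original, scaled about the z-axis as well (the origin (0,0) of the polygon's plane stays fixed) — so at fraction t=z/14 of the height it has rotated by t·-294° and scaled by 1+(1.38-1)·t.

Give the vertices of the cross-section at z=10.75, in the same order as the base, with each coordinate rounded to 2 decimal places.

t = z/height = 10.75/14 = 0.767857
s = 1 + (scale-1)·z/height = 1 + (1.38-1)·10.75/14 = 1.291786
θ = twist·z/height = -294°·10.75/14 = -225.7500° = -3.940081 rad
cos θ = -0.697790, sin θ = 0.716302 (intermediates below are computed at full precision and shown rounded to 5 d.p.)
v1: (-5,-4.5) → rotate → (6.71231,-0.44145) → ×s → (8.67087,-0.57026) → (8.67,-0.57)
v2: (-3,-5) → rotate → (5.67488,1.34005) → ×s → (7.33073,1.73105) → (7.33,1.73)
v3: (5,2.5) → rotate → (-5.27971,1.83703) → ×s → (-6.82025,2.37305) → (-6.82,2.37)
v4: (0,5) → rotate → (-3.58151,-3.48895) → ×s → (-4.62654,-4.50698) → (-4.63,-4.51)

Cross-section at z=10.75: (8.67,-0.57) (7.33,1.73) (-6.82,2.37) (-4.63,-4.51)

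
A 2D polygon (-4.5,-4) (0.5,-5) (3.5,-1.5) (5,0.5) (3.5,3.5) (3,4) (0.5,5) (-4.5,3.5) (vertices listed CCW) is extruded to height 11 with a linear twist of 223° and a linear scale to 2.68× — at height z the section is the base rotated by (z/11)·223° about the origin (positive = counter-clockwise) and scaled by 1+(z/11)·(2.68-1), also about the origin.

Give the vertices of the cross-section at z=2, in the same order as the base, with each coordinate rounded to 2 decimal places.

t = z/height = 2/11 = 0.181818
s = 1 + (scale-1)·z/height = 1 + (2.68-1)·2/11 = 1.305455
θ = twist·z/height = 223°·2/11 = 40.5455° = 0.707652 rad
cos θ = 0.759890, sin θ = 0.650051 (intermediates below are computed at full precision and shown rounded to 5 d.p.)
v1: (-4.5,-4) → rotate → (-0.81930,-5.96479) → ×s → (-1.06956,-7.78676) → (-1.07,-7.79)
v2: (0.5,-5) → rotate → (3.63020,-3.47443) → ×s → (4.73906,-4.53571) → (4.74,-4.54)
v3: (3.5,-1.5) → rotate → (3.63469,1.13534) → ×s → (4.74493,1.48214) → (4.74,1.48)
v4: (5,0.5) → rotate → (3.47443,3.63020) → ×s → (4.53571,4.73906) → (4.54,4.74)
v5: (3.5,3.5) → rotate → (0.38444,4.93480) → ×s → (0.50187,6.44215) → (0.50,6.44)
v6: (3,4) → rotate → (-0.32053,4.98972) → ×s → (-0.41844,6.51385) → (-0.42,6.51)
v7: (0.5,5) → rotate → (-2.87031,4.12448) → ×s → (-3.74706,5.38432) → (-3.75,5.38)
v8: (-4.5,3.5) → rotate → (-5.69469,-0.26561) → ×s → (-7.43415,-0.34675) → (-7.43,-0.35)

Cross-section at z=2: (-1.07,-7.79) (4.74,-4.54) (4.74,1.48) (4.54,4.74) (0.50,6.44) (-0.42,6.51) (-3.75,5.38) (-7.43,-0.35)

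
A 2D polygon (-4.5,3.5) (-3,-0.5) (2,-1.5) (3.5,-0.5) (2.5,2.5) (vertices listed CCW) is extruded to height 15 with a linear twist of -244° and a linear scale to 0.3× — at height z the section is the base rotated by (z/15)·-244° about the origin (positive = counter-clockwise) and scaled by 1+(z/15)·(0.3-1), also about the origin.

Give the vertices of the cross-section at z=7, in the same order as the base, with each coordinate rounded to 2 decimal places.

t = z/height = 7/15 = 0.466667
s = 1 + (scale-1)·z/height = 1 + (0.3-1)·7/15 = 0.673333
θ = twist·z/height = -244°·7/15 = -113.8667° = -1.987348 rad
cos θ = -0.404610, sin θ = -0.914490 (intermediates below are computed at full precision and shown rounded to 5 d.p.)
v1: (-4.5,3.5) → rotate → (5.02146,2.69907) → ×s → (3.38111,1.81737) → (3.38,1.82)
v2: (-3,-0.5) → rotate → (0.75658,2.94577) → ×s → (0.50943,1.98349) → (0.51,1.98)
v3: (2,-1.5) → rotate → (-2.18095,-1.22206) → ×s → (-1.46851,-0.82286) → (-1.47,-0.82)
v4: (3.5,-0.5) → rotate → (-1.87338,-2.99841) → ×s → (-1.26141,-2.01893) → (-1.26,-2.02)
v5: (2.5,2.5) → rotate → (1.27470,-3.29775) → ×s → (0.85830,-2.22048) → (0.86,-2.22)

Cross-section at z=7: (3.38,1.82) (0.51,1.98) (-1.47,-0.82) (-1.26,-2.02) (0.86,-2.22)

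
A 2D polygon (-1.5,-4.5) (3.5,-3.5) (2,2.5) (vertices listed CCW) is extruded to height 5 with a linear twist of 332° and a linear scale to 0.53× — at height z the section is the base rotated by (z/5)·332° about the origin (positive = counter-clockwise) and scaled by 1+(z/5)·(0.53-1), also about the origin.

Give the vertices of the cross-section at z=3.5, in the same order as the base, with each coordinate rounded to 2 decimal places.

t = z/height = 3.5/5 = 0.7
s = 1 + (scale-1)·z/height = 1 + (0.53-1)·3.5/5 = 0.671000
θ = twist·z/height = 332°·3.5/5 = 232.4000° = 4.056145 rad
cos θ = -0.610145, sin θ = -0.792290 (intermediates below are computed at full precision and shown rounded to 5 d.p.)
v1: (-1.5,-4.5) → rotate → (-2.65009,3.93409) → ×s → (-1.77821,2.63977) → (-1.78,2.64)
v2: (3.5,-3.5) → rotate → (-4.90852,-0.63751) → ×s → (-3.29362,-0.42777) → (-3.29,-0.43)
v3: (2,2.5) → rotate → (0.76043,-3.10994) → ×s → (0.51025,-2.08677) → (0.51,-2.09)

Cross-section at z=3.5: (-1.78,2.64) (-3.29,-0.43) (0.51,-2.09)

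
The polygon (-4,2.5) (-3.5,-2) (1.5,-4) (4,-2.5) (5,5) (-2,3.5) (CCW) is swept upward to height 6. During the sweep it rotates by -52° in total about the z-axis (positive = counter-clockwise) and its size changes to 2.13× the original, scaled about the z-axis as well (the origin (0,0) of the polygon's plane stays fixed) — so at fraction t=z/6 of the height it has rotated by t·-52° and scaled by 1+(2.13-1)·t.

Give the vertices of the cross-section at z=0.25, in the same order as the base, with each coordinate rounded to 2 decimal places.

Cross-section at z=0.25: (-4.09,2.77) (-3.74,-1.95) (1.41,-4.24) (4.09,-2.77) (5.43,5.03) (-1.95,3.74)

t = z/height = 0.25/6 = 0.0416667
s = 1 + (scale-1)·z/height = 1 + (2.13-1)·0.25/6 = 1.047083
θ = twist·z/height = -52°·0.25/6 = -2.1667° = -0.037815 rad
cos θ = 0.999285, sin θ = -0.037806 (intermediates below are computed at full precision and shown rounded to 5 d.p.)
v1: (-4,2.5) → rotate → (-3.90262,2.64944) → ×s → (-4.08637,2.77418) → (-4.09,2.77)
v2: (-3.5,-2) → rotate → (-3.57311,-1.86625) → ×s → (-3.74134,-1.95412) → (-3.74,-1.95)
v3: (1.5,-4) → rotate → (1.34770,-4.05385) → ×s → (1.41116,-4.24472) → (1.41,-4.24)
v4: (4,-2.5) → rotate → (3.90262,-2.64944) → ×s → (4.08637,-2.77418) → (4.09,-2.77)
v5: (5,5) → rotate → (5.18546,4.80739) → ×s → (5.42961,5.03374) → (5.43,5.03)
v6: (-2,3.5) → rotate → (-1.86625,3.57311) → ×s → (-1.95412,3.74134) → (-1.95,3.74)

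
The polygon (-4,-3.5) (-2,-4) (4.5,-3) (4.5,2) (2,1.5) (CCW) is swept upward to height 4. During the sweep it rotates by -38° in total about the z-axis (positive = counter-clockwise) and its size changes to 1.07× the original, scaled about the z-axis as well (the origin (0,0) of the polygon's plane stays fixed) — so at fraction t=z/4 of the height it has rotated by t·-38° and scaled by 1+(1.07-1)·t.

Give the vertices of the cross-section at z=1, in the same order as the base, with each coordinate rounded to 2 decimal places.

t = z/height = 1/4 = 0.25
s = 1 + (scale-1)·z/height = 1 + (1.07-1)·1/4 = 1.017500
θ = twist·z/height = -38°·1/4 = -9.5000° = -0.165806 rad
cos θ = 0.986286, sin θ = -0.165048 (intermediates below are computed at full precision and shown rounded to 5 d.p.)
v1: (-4,-3.5) → rotate → (-4.52281,-2.79181) → ×s → (-4.60196,-2.84067) → (-4.60,-2.84)
v2: (-2,-4) → rotate → (-2.63276,-3.61505) → ×s → (-2.67883,-3.67831) → (-2.68,-3.68)
v3: (4.5,-3) → rotate → (3.94314,-3.70157) → ×s → (4.01215,-3.76635) → (4.01,-3.77)
v4: (4.5,2) → rotate → (4.76838,1.22986) → ×s → (4.85183,1.25138) → (4.85,1.25)
v5: (2,1.5) → rotate → (2.22014,1.14933) → ×s → (2.25900,1.16945) → (2.26,1.17)

Cross-section at z=1: (-4.60,-2.84) (-2.68,-3.68) (4.01,-3.77) (4.85,1.25) (2.26,1.17)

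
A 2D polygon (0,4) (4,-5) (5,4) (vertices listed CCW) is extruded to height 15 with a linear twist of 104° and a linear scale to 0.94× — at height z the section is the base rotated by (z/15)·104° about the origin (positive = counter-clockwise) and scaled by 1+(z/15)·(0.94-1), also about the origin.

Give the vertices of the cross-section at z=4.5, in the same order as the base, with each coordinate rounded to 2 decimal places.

t = z/height = 4.5/15 = 0.3
s = 1 + (scale-1)·z/height = 1 + (0.94-1)·4.5/15 = 0.982000
θ = twist·z/height = 104°·4.5/15 = 31.2000° = 0.544543 rad
cos θ = 0.855364, sin θ = 0.518027 (intermediates below are computed at full precision and shown rounded to 5 d.p.)
v1: (0,4) → rotate → (-2.07211,3.42146) → ×s → (-2.03481,3.35987) → (-2.03,3.36)
v2: (4,-5) → rotate → (6.01159,-2.20471) → ×s → (5.90338,-2.16503) → (5.90,-2.17)
v3: (5,4) → rotate → (2.20471,6.01159) → ×s → (2.16503,5.90338) → (2.17,5.90)

Cross-section at z=4.5: (-2.03,3.36) (5.90,-2.17) (2.17,5.90)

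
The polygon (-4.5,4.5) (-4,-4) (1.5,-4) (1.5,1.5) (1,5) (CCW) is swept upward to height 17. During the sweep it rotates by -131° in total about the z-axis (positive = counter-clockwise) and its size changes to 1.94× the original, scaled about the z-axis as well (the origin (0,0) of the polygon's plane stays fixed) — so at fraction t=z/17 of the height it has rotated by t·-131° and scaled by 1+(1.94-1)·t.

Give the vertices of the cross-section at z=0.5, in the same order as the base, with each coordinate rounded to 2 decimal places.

t = z/height = 0.5/17 = 0.0294118
s = 1 + (scale-1)·z/height = 1 + (1.94-1)·0.5/17 = 1.027647
θ = twist·z/height = -131°·0.5/17 = -3.8529° = -0.067247 rad
cos θ = 0.997740, sin θ = -0.067196 (intermediates below are computed at full precision and shown rounded to 5 d.p.)
v1: (-4.5,4.5) → rotate → (-4.18745,4.79221) → ×s → (-4.30322,4.92470) → (-4.30,4.92)
v2: (-4,-4) → rotate → (-4.25974,-3.72218) → ×s → (-4.37751,-3.82508) → (-4.38,-3.83)
v3: (1.5,-4) → rotate → (1.22783,-4.09175) → ×s → (1.26177,-4.20488) → (1.26,-4.20)
v4: (1.5,1.5) → rotate → (1.59740,1.39582) → ×s → (1.64157,1.43441) → (1.64,1.43)
v5: (1,5) → rotate → (1.33372,4.92150) → ×s → (1.37059,5.05757) → (1.37,5.06)

Cross-section at z=0.5: (-4.30,4.92) (-4.38,-3.83) (1.26,-4.20) (1.64,1.43) (1.37,5.06)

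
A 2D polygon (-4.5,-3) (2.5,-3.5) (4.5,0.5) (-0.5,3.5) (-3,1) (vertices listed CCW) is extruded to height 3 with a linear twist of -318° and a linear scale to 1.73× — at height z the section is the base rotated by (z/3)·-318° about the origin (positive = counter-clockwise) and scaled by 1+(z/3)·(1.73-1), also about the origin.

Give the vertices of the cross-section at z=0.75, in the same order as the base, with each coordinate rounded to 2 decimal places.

t = z/height = 0.75/3 = 0.25
s = 1 + (scale-1)·z/height = 1 + (1.73-1)·0.75/3 = 1.182500
θ = twist·z/height = -318°·0.75/3 = -79.5000° = -1.387537 rad
cos θ = 0.182236, sin θ = -0.983255 (intermediates below are computed at full precision and shown rounded to 5 d.p.)
v1: (-4.5,-3) → rotate → (-3.76982,3.87794) → ×s → (-4.45782,4.58566) → (-4.46,4.59)
v2: (2.5,-3.5) → rotate → (-2.98580,-3.09596) → ×s → (-3.53071,-3.66097) → (-3.53,-3.66)
v3: (4.5,0.5) → rotate → (1.31169,-4.33353) → ×s → (1.55107,-5.12440) → (1.55,-5.12)
v4: (-0.5,3.5) → rotate → (3.35027,1.12945) → ×s → (3.96170,1.33558) → (3.96,1.34)
v5: (-3,1) → rotate → (0.43655,3.13200) → ×s → (0.51622,3.70359) → (0.52,3.70)

Cross-section at z=0.75: (-4.46,4.59) (-3.53,-3.66) (1.55,-5.12) (3.96,1.34) (0.52,3.70)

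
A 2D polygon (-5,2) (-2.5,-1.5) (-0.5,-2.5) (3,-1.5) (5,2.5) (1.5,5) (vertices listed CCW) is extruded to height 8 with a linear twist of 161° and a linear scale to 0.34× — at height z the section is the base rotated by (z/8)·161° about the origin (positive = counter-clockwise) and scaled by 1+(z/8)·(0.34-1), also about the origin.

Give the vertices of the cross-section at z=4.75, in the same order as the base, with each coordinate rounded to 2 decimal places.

t = z/height = 4.75/8 = 0.59375
s = 1 + (scale-1)·z/height = 1 + (0.34-1)·4.75/8 = 0.608125
θ = twist·z/height = 161°·4.75/8 = 95.5938° = 1.668426 rad
cos θ = -0.097474, sin θ = 0.995238 (intermediates below are computed at full precision and shown rounded to 5 d.p.)
v1: (-5,2) → rotate → (-1.50310,-5.17114) → ×s → (-0.91408,-3.14470) → (-0.91,-3.14)
v2: (-2.5,-1.5) → rotate → (1.73654,-2.34188) → ×s → (1.05604,-1.42416) → (1.06,-1.42)
v3: (-0.5,-2.5) → rotate → (2.53683,-0.25393) → ×s → (1.54271,-0.15442) → (1.54,-0.15)
v4: (3,-1.5) → rotate → (1.20043,3.13193) → ×s → (0.73001,1.90460) → (0.73,1.90)
v5: (5,2.5) → rotate → (-2.97547,4.73250) → ×s → (-1.80946,2.87795) → (-1.81,2.88)
v6: (1.5,5) → rotate → (-5.12240,1.00549) → ×s → (-3.11506,0.61146) → (-3.12,0.61)

Cross-section at z=4.75: (-0.91,-3.14) (1.06,-1.42) (1.54,-0.15) (0.73,1.90) (-1.81,2.88) (-3.12,0.61)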